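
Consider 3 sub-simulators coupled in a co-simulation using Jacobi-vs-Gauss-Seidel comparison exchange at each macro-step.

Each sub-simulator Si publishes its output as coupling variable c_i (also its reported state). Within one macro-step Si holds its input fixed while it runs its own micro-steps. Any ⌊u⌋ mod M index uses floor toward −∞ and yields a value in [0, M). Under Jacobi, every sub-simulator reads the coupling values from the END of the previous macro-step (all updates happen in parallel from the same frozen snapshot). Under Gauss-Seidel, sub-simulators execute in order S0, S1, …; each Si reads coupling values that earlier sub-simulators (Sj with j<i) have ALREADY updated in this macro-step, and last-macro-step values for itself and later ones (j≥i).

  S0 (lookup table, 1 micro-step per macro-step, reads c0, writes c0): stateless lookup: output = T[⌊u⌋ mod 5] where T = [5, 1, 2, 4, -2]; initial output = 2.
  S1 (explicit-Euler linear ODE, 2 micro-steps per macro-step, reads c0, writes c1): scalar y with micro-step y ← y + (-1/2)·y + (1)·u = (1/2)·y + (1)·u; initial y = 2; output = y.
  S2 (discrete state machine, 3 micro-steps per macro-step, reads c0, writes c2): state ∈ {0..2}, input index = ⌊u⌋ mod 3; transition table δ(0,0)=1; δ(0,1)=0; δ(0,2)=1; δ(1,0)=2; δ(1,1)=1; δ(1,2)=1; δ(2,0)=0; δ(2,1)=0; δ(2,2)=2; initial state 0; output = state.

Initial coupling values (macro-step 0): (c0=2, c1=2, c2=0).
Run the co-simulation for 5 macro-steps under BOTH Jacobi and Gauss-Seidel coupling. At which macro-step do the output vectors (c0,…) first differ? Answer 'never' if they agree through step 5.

[Jacobi] macro 1: S0 reads c0=2 → after 1×micro: 2; S1 reads c0=2 → after 2×micro: 7/2; S2 reads c0=2 → after 3×micro: 1 ⇒ (c0=2, c1=7/2, c2=1)
[Jacobi] macro 2: S0 reads c0=2 → after 1×micro: 2; S1 reads c0=2 → after 2×micro: 31/8; S2 reads c0=2 → after 3×micro: 1 ⇒ (c0=2, c1=31/8, c2=1)
[Jacobi] macro 3: S0 reads c0=2 → after 1×micro: 2; S1 reads c0=2 → after 2×micro: 127/32; S2 reads c0=2 → after 3×micro: 1 ⇒ (c0=2, c1=127/32, c2=1)
[Jacobi] macro 4: S0 reads c0=2 → after 1×micro: 2; S1 reads c0=2 → after 2×micro: 511/128; S2 reads c0=2 → after 3×micro: 1 ⇒ (c0=2, c1=511/128, c2=1)
[Jacobi] macro 5: S0 reads c0=2 → after 1×micro: 2; S1 reads c0=2 → after 2×micro: 2047/512; S2 reads c0=2 → after 3×micro: 1 ⇒ (c0=2, c1=2047/512, c2=1)
[Gauss-Seidel] macro 1: S0 reads c0=2 → after 1×micro: 2; S1 reads c0=2 → after 2×micro: 7/2; S2 reads c0=2 → after 3×micro: 1 ⇒ (c0=2, c1=7/2, c2=1)
[Gauss-Seidel] macro 2: S0 reads c0=2 → after 1×micro: 2; S1 reads c0=2 → after 2×micro: 31/8; S2 reads c0=2 → after 3×micro: 1 ⇒ (c0=2, c1=31/8, c2=1)
[Gauss-Seidel] macro 3: S0 reads c0=2 → after 1×micro: 2; S1 reads c0=2 → after 2×micro: 127/32; S2 reads c0=2 → after 3×micro: 1 ⇒ (c0=2, c1=127/32, c2=1)
[Gauss-Seidel] macro 4: S0 reads c0=2 → after 1×micro: 2; S1 reads c0=2 → after 2×micro: 511/128; S2 reads c0=2 → after 3×micro: 1 ⇒ (c0=2, c1=511/128, c2=1)
[Gauss-Seidel] macro 5: S0 reads c0=2 → after 1×micro: 2; S1 reads c0=2 → after 2×micro: 2047/512; S2 reads c0=2 → after 3×micro: 1 ⇒ (c0=2, c1=2047/512, c2=1)

first divergence at macro-step: never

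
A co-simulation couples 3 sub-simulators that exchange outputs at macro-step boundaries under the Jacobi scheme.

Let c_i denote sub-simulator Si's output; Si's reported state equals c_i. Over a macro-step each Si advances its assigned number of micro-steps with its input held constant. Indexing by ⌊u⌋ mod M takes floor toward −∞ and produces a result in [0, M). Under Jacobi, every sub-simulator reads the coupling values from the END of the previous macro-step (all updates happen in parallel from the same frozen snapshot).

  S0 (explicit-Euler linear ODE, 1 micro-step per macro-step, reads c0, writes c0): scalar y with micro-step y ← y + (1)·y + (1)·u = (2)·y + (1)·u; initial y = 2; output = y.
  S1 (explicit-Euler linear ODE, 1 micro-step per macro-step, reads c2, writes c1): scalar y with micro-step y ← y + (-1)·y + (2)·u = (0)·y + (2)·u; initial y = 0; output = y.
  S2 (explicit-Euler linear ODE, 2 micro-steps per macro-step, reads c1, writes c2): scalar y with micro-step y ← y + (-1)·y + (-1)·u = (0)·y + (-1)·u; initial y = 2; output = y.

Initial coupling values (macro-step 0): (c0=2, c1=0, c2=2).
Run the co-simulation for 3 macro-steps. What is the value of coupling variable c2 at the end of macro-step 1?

c2 at macro-step 1 = 0

macro 1: S0 reads c0=2 → after 1×micro: 6; S1 reads c2=2 → after 1×micro: 4; S2 reads c1=0 → after 2×micro: 0 ⇒ (c0=6, c1=4, c2=0)
macro 2: S0 reads c0=6 → after 1×micro: 18; S1 reads c2=0 → after 1×micro: 0; S2 reads c1=4 → after 2×micro: -4 ⇒ (c0=18, c1=0, c2=-4)
macro 3: S0 reads c0=18 → after 1×micro: 54; S1 reads c2=-4 → after 1×micro: -8; S2 reads c1=0 → after 2×micro: 0 ⇒ (c0=54, c1=-8, c2=0)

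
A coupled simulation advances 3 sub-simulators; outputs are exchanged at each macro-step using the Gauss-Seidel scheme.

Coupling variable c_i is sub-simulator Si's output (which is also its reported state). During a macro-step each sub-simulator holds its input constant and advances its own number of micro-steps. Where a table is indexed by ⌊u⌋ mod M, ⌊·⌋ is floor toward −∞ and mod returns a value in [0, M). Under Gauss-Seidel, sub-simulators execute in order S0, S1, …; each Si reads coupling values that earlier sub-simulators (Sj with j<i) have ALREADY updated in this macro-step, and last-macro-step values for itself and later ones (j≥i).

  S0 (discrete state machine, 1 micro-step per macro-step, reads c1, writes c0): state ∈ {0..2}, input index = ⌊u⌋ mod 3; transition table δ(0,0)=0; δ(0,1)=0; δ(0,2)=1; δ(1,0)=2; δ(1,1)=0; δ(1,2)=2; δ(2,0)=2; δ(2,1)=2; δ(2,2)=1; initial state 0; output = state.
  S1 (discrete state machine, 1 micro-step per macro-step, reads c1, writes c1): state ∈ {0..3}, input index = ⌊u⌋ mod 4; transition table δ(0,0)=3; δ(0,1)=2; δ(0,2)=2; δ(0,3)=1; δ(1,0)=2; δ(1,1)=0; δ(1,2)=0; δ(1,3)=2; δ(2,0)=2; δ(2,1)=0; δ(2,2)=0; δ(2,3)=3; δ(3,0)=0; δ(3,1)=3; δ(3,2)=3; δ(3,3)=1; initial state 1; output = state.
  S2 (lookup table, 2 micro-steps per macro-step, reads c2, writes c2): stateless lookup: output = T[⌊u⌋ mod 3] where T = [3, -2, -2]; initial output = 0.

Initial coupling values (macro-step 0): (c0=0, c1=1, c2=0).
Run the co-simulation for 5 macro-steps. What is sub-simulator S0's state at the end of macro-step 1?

macro 1: S0 reads c1=1 → after 1×micro: 0; S1 reads c1=1 → after 1×micro: 0; S2 reads c2=0 → after 2×micro: 3 ⇒ (c0=0, c1=0, c2=3)
macro 2: S0 reads c1=0 → after 1×micro: 0; S1 reads c1=0 → after 1×micro: 3; S2 reads c2=3 → after 2×micro: 3 ⇒ (c0=0, c1=3, c2=3)
macro 3: S0 reads c1=3 → after 1×micro: 0; S1 reads c1=3 → after 1×micro: 1; S2 reads c2=3 → after 2×micro: 3 ⇒ (c0=0, c1=1, c2=3)
macro 4: S0 reads c1=1 → after 1×micro: 0; S1 reads c1=1 → after 1×micro: 0; S2 reads c2=3 → after 2×micro: 3 ⇒ (c0=0, c1=0, c2=3)
macro 5: S0 reads c1=0 → after 1×micro: 0; S1 reads c1=0 → after 1×micro: 3; S2 reads c2=3 → after 2×micro: 3 ⇒ (c0=0, c1=3, c2=3)

S0 state at macro-step 1 = 0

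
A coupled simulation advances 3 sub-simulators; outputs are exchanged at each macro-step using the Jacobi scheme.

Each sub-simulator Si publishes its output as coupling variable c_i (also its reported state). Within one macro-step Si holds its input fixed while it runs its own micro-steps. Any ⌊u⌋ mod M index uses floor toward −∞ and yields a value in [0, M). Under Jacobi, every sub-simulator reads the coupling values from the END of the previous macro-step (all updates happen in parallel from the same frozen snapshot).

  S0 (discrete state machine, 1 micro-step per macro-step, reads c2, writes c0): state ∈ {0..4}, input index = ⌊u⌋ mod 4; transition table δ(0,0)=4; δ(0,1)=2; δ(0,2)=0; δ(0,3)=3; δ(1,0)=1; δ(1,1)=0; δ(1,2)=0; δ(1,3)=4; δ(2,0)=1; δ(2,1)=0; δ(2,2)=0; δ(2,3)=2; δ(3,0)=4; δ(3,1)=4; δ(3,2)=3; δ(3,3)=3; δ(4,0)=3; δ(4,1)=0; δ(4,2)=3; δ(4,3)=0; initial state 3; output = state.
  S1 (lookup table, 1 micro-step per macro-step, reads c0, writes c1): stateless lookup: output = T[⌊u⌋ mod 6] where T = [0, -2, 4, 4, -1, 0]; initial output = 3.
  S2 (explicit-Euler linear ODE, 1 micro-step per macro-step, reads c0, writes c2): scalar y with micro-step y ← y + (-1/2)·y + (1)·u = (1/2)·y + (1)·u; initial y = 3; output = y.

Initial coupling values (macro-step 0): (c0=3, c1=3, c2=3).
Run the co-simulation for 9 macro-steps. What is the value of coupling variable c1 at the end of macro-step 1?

macro 1: S0 reads c2=3 → after 1×micro: 3; S1 reads c0=3 → after 1×micro: 4; S2 reads c0=3 → after 1×micro: 9/2 ⇒ (c0=3, c1=4, c2=9/2)
macro 2: S0 reads c2=9/2 → after 1×micro: 4; S1 reads c0=3 → after 1×micro: 4; S2 reads c0=3 → after 1×micro: 21/4 ⇒ (c0=4, c1=4, c2=21/4)
macro 3: S0 reads c2=21/4 → after 1×micro: 0; S1 reads c0=4 → after 1×micro: -1; S2 reads c0=4 → after 1×micro: 53/8 ⇒ (c0=0, c1=-1, c2=53/8)
macro 4: S0 reads c2=53/8 → after 1×micro: 0; S1 reads c0=0 → after 1×micro: 0; S2 reads c0=0 → after 1×micro: 53/16 ⇒ (c0=0, c1=0, c2=53/16)
macro 5: S0 reads c2=53/16 → after 1×micro: 3; S1 reads c0=0 → after 1×micro: 0; S2 reads c0=0 → after 1×micro: 53/32 ⇒ (c0=3, c1=0, c2=53/32)
macro 6: S0 reads c2=53/32 → after 1×micro: 4; S1 reads c0=3 → after 1×micro: 4; S2 reads c0=3 → after 1×micro: 245/64 ⇒ (c0=4, c1=4, c2=245/64)
macro 7: S0 reads c2=245/64 → after 1×micro: 0; S1 reads c0=4 → after 1×micro: -1; S2 reads c0=4 → after 1×micro: 757/128 ⇒ (c0=0, c1=-1, c2=757/128)
macro 8: S0 reads c2=757/128 → after 1×micro: 2; S1 reads c0=0 → after 1×micro: 0; S2 reads c0=0 → after 1×micro: 757/256 ⇒ (c0=2, c1=0, c2=757/256)
macro 9: S0 reads c2=757/256 → after 1×micro: 0; S1 reads c0=2 → after 1×micro: 4; S2 reads c0=2 → after 1×micro: 1781/512 ⇒ (c0=0, c1=4, c2=1781/512)

c1 at macro-step 1 = 4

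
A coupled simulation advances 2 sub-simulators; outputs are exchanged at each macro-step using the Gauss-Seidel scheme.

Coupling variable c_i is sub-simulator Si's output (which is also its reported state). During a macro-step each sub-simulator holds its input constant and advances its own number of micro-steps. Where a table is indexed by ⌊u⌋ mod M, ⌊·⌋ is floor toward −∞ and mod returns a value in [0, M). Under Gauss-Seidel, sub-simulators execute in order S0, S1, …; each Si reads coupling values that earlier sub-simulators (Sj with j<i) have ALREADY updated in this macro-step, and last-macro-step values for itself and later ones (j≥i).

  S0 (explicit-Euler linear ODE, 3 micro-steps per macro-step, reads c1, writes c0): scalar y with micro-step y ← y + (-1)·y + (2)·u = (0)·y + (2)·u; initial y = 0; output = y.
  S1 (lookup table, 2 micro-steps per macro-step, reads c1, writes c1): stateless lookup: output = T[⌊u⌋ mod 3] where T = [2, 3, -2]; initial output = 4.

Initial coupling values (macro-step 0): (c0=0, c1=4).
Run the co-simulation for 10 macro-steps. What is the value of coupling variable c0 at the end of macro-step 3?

c0 at macro-step 3 = 4

macro 1: S0 reads c1=4 → after 3×micro: 8; S1 reads c1=4 → after 2×micro: 3 ⇒ (c0=8, c1=3)
macro 2: S0 reads c1=3 → after 3×micro: 6; S1 reads c1=3 → after 2×micro: 2 ⇒ (c0=6, c1=2)
macro 3: S0 reads c1=2 → after 3×micro: 4; S1 reads c1=2 → after 2×micro: -2 ⇒ (c0=4, c1=-2)
macro 4: S0 reads c1=-2 → after 3×micro: -4; S1 reads c1=-2 → after 2×micro: 3 ⇒ (c0=-4, c1=3)
macro 5: S0 reads c1=3 → after 3×micro: 6; S1 reads c1=3 → after 2×micro: 2 ⇒ (c0=6, c1=2)
macro 6: S0 reads c1=2 → after 3×micro: 4; S1 reads c1=2 → after 2×micro: -2 ⇒ (c0=4, c1=-2)
macro 7: S0 reads c1=-2 → after 3×micro: -4; S1 reads c1=-2 → after 2×micro: 3 ⇒ (c0=-4, c1=3)
macro 8: S0 reads c1=3 → after 3×micro: 6; S1 reads c1=3 → after 2×micro: 2 ⇒ (c0=6, c1=2)
macro 9: S0 reads c1=2 → after 3×micro: 4; S1 reads c1=2 → after 2×micro: -2 ⇒ (c0=4, c1=-2)
macro 10: S0 reads c1=-2 → after 3×micro: -4; S1 reads c1=-2 → after 2×micro: 3 ⇒ (c0=-4, c1=3)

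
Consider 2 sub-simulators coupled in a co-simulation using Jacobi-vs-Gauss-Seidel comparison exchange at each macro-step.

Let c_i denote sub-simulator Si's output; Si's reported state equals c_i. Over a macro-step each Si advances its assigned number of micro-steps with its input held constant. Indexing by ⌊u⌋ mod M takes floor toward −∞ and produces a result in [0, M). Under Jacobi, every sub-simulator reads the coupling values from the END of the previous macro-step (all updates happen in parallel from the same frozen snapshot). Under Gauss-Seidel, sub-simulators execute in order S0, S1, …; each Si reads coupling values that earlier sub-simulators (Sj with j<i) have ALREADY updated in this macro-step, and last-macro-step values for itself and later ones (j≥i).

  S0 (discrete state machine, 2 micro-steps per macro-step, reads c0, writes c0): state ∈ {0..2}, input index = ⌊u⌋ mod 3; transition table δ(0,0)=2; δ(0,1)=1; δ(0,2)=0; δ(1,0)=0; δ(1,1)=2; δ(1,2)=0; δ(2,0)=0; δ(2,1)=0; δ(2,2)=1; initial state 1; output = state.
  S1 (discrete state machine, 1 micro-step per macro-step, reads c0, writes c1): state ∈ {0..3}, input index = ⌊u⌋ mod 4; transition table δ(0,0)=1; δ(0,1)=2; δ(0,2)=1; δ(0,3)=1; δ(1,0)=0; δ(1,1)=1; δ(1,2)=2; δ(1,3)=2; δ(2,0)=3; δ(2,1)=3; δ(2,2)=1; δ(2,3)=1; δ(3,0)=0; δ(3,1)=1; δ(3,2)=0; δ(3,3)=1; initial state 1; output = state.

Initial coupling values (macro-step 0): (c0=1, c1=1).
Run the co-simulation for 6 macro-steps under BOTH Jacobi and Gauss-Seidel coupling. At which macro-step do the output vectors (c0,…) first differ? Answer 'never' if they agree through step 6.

first divergence at macro-step: 1

[Jacobi] macro 1: S0 reads c0=1 → after 2×micro: 0; S1 reads c0=1 → after 1×micro: 1 ⇒ (c0=0, c1=1)
[Jacobi] macro 2: S0 reads c0=0 → after 2×micro: 0; S1 reads c0=0 → after 1×micro: 0 ⇒ (c0=0, c1=0)
[Jacobi] macro 3: S0 reads c0=0 → after 2×micro: 0; S1 reads c0=0 → after 1×micro: 1 ⇒ (c0=0, c1=1)
[Jacobi] macro 4: S0 reads c0=0 → after 2×micro: 0; S1 reads c0=0 → after 1×micro: 0 ⇒ (c0=0, c1=0)
[Jacobi] macro 5: S0 reads c0=0 → after 2×micro: 0; S1 reads c0=0 → after 1×micro: 1 ⇒ (c0=0, c1=1)
[Jacobi] macro 6: S0 reads c0=0 → after 2×micro: 0; S1 reads c0=0 → after 1×micro: 0 ⇒ (c0=0, c1=0)
[Gauss-Seidel] macro 1: S0 reads c0=1 → after 2×micro: 0; S1 reads c0=0 → after 1×micro: 0 ⇒ (c0=0, c1=0)
[Gauss-Seidel] macro 2: S0 reads c0=0 → after 2×micro: 0; S1 reads c0=0 → after 1×micro: 1 ⇒ (c0=0, c1=1)
[Gauss-Seidel] macro 3: S0 reads c0=0 → after 2×micro: 0; S1 reads c0=0 → after 1×micro: 0 ⇒ (c0=0, c1=0)
[Gauss-Seidel] macro 4: S0 reads c0=0 → after 2×micro: 0; S1 reads c0=0 → after 1×micro: 1 ⇒ (c0=0, c1=1)
[Gauss-Seidel] macro 5: S0 reads c0=0 → after 2×micro: 0; S1 reads c0=0 → after 1×micro: 0 ⇒ (c0=0, c1=0)
[Gauss-Seidel] macro 6: S0 reads c0=0 → after 2×micro: 0; S1 reads c0=0 → after 1×micro: 1 ⇒ (c0=0, c1=1)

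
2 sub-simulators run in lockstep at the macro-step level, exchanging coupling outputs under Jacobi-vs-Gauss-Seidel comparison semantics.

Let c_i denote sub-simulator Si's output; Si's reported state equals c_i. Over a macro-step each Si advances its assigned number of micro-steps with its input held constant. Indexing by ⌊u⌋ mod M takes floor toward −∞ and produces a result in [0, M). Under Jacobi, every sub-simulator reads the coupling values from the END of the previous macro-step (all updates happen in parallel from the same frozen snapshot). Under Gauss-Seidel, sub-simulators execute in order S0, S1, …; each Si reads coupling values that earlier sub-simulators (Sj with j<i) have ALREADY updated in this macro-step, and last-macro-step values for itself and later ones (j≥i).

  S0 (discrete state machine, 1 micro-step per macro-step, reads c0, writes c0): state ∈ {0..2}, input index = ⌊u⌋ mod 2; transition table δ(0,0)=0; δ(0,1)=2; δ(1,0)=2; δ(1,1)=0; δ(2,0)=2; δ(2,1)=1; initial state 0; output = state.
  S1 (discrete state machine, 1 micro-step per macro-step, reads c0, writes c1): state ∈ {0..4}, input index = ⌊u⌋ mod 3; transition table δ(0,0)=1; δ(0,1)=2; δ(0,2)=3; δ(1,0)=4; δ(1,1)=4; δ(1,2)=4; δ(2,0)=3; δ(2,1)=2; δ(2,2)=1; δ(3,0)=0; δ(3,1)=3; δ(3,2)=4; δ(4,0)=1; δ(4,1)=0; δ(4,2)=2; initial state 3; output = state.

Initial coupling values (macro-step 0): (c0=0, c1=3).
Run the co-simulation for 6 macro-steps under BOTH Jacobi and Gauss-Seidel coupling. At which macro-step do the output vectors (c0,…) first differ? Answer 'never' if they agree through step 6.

first divergence at macro-step: never

[Jacobi] macro 1: S0 reads c0=0 → after 1×micro: 0; S1 reads c0=0 → after 1×micro: 0 ⇒ (c0=0, c1=0)
[Jacobi] macro 2: S0 reads c0=0 → after 1×micro: 0; S1 reads c0=0 → after 1×micro: 1 ⇒ (c0=0, c1=1)
[Jacobi] macro 3: S0 reads c0=0 → after 1×micro: 0; S1 reads c0=0 → after 1×micro: 4 ⇒ (c0=0, c1=4)
[Jacobi] macro 4: S0 reads c0=0 → after 1×micro: 0; S1 reads c0=0 → after 1×micro: 1 ⇒ (c0=0, c1=1)
[Jacobi] macro 5: S0 reads c0=0 → after 1×micro: 0; S1 reads c0=0 → after 1×micro: 4 ⇒ (c0=0, c1=4)
[Jacobi] macro 6: S0 reads c0=0 → after 1×micro: 0; S1 reads c0=0 → after 1×micro: 1 ⇒ (c0=0, c1=1)
[Gauss-Seidel] macro 1: S0 reads c0=0 → after 1×micro: 0; S1 reads c0=0 → after 1×micro: 0 ⇒ (c0=0, c1=0)
[Gauss-Seidel] macro 2: S0 reads c0=0 → after 1×micro: 0; S1 reads c0=0 → after 1×micro: 1 ⇒ (c0=0, c1=1)
[Gauss-Seidel] macro 3: S0 reads c0=0 → after 1×micro: 0; S1 reads c0=0 → after 1×micro: 4 ⇒ (c0=0, c1=4)
[Gauss-Seidel] macro 4: S0 reads c0=0 → after 1×micro: 0; S1 reads c0=0 → after 1×micro: 1 ⇒ (c0=0, c1=1)
[Gauss-Seidel] macro 5: S0 reads c0=0 → after 1×micro: 0; S1 reads c0=0 → after 1×micro: 4 ⇒ (c0=0, c1=4)
[Gauss-Seidel] macro 6: S0 reads c0=0 → after 1×micro: 0; S1 reads c0=0 → after 1×micro: 1 ⇒ (c0=0, c1=1)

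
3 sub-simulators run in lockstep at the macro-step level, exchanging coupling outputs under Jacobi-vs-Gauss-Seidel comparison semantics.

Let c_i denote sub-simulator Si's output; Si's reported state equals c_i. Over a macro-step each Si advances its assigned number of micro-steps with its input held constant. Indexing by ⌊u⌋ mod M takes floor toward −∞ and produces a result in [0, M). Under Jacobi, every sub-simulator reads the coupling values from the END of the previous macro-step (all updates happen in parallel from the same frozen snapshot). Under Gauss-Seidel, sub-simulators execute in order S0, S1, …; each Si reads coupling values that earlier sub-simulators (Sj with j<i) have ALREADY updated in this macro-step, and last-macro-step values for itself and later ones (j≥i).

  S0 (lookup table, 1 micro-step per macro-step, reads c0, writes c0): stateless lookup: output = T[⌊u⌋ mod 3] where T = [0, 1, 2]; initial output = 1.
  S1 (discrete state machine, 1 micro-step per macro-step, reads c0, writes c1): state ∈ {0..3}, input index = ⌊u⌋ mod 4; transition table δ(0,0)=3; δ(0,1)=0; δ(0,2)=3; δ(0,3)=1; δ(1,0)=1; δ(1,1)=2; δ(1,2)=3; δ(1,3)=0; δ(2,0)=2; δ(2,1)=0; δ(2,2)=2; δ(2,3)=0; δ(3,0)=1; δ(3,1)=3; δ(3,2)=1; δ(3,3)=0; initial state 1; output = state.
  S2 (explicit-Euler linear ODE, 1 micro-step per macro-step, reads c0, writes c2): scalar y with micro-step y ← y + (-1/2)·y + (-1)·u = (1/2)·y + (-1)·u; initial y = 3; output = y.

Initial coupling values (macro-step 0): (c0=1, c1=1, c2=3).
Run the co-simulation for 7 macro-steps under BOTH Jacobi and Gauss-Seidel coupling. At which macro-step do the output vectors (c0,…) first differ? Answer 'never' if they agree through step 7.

[Jacobi] macro 1: S0 reads c0=1 → after 1×micro: 1; S1 reads c0=1 → after 1×micro: 2; S2 reads c0=1 → after 1×micro: 1/2 ⇒ (c0=1, c1=2, c2=1/2)
[Jacobi] macro 2: S0 reads c0=1 → after 1×micro: 1; S1 reads c0=1 → after 1×micro: 0; S2 reads c0=1 → after 1×micro: -3/4 ⇒ (c0=1, c1=0, c2=-3/4)
[Jacobi] macro 3: S0 reads c0=1 → after 1×micro: 1; S1 reads c0=1 → after 1×micro: 0; S2 reads c0=1 → after 1×micro: -11/8 ⇒ (c0=1, c1=0, c2=-11/8)
[Jacobi] macro 4: S0 reads c0=1 → after 1×micro: 1; S1 reads c0=1 → after 1×micro: 0; S2 reads c0=1 → after 1×micro: -27/16 ⇒ (c0=1, c1=0, c2=-27/16)
[Jacobi] macro 5: S0 reads c0=1 → after 1×micro: 1; S1 reads c0=1 → after 1×micro: 0; S2 reads c0=1 → after 1×micro: -59/32 ⇒ (c0=1, c1=0, c2=-59/32)
[Jacobi] macro 6: S0 reads c0=1 → after 1×micro: 1; S1 reads c0=1 → after 1×micro: 0; S2 reads c0=1 → after 1×micro: -123/64 ⇒ (c0=1, c1=0, c2=-123/64)
[Jacobi] macro 7: S0 reads c0=1 → after 1×micro: 1; S1 reads c0=1 → after 1×micro: 0; S2 reads c0=1 → after 1×micro: -251/128 ⇒ (c0=1, c1=0, c2=-251/128)
[Gauss-Seidel] macro 1: S0 reads c0=1 → after 1×micro: 1; S1 reads c0=1 → after 1×micro: 2; S2 reads c0=1 → after 1×micro: 1/2 ⇒ (c0=1, c1=2, c2=1/2)
[Gauss-Seidel] macro 2: S0 reads c0=1 → after 1×micro: 1; S1 reads c0=1 → after 1×micro: 0; S2 reads c0=1 → after 1×micro: -3/4 ⇒ (c0=1, c1=0, c2=-3/4)
[Gauss-Seidel] macro 3: S0 reads c0=1 → after 1×micro: 1; S1 reads c0=1 → after 1×micro: 0; S2 reads c0=1 → after 1×micro: -11/8 ⇒ (c0=1, c1=0, c2=-11/8)
[Gauss-Seidel] macro 4: S0 reads c0=1 → after 1×micro: 1; S1 reads c0=1 → after 1×micro: 0; S2 reads c0=1 → after 1×micro: -27/16 ⇒ (c0=1, c1=0, c2=-27/16)
[Gauss-Seidel] macro 5: S0 reads c0=1 → after 1×micro: 1; S1 reads c0=1 → after 1×micro: 0; S2 reads c0=1 → after 1×micro: -59/32 ⇒ (c0=1, c1=0, c2=-59/32)
[Gauss-Seidel] macro 6: S0 reads c0=1 → after 1×micro: 1; S1 reads c0=1 → after 1×micro: 0; S2 reads c0=1 → after 1×micro: -123/64 ⇒ (c0=1, c1=0, c2=-123/64)
[Gauss-Seidel] macro 7: S0 reads c0=1 → after 1×micro: 1; S1 reads c0=1 → after 1×micro: 0; S2 reads c0=1 → after 1×micro: -251/128 ⇒ (c0=1, c1=0, c2=-251/128)

first divergence at macro-step: never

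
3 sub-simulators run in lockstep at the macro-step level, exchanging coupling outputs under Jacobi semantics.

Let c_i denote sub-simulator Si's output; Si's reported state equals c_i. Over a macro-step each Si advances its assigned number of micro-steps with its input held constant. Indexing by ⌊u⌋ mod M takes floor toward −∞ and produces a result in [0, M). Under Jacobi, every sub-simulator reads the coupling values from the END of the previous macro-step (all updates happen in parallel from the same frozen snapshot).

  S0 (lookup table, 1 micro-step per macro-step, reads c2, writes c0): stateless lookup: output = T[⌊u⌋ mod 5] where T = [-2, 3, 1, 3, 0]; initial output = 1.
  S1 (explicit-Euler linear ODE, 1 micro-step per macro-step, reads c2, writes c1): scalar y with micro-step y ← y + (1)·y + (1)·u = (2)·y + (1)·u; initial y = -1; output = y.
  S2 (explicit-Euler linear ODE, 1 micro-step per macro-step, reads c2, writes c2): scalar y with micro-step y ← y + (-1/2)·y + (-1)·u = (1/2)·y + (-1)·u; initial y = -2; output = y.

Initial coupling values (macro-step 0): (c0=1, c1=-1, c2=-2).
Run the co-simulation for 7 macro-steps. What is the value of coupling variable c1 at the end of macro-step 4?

c1 at macro-step 4 = -115/4

macro 1: S0 reads c2=-2 → after 1×micro: 3; S1 reads c2=-2 → after 1×micro: -4; S2 reads c2=-2 → after 1×micro: 1 ⇒ (c0=3, c1=-4, c2=1)
macro 2: S0 reads c2=1 → after 1×micro: 3; S1 reads c2=1 → after 1×micro: -7; S2 reads c2=1 → after 1×micro: -1/2 ⇒ (c0=3, c1=-7, c2=-1/2)
macro 3: S0 reads c2=-1/2 → after 1×micro: 0; S1 reads c2=-1/2 → after 1×micro: -29/2; S2 reads c2=-1/2 → after 1×micro: 1/4 ⇒ (c0=0, c1=-29/2, c2=1/4)
macro 4: S0 reads c2=1/4 → after 1×micro: -2; S1 reads c2=1/4 → after 1×micro: -115/4; S2 reads c2=1/4 → after 1×micro: -1/8 ⇒ (c0=-2, c1=-115/4, c2=-1/8)
macro 5: S0 reads c2=-1/8 → after 1×micro: 0; S1 reads c2=-1/8 → after 1×micro: -461/8; S2 reads c2=-1/8 → after 1×micro: 1/16 ⇒ (c0=0, c1=-461/8, c2=1/16)
macro 6: S0 reads c2=1/16 → after 1×micro: -2; S1 reads c2=1/16 → after 1×micro: -1843/16; S2 reads c2=1/16 → after 1×micro: -1/32 ⇒ (c0=-2, c1=-1843/16, c2=-1/32)
macro 7: S0 reads c2=-1/32 → after 1×micro: 0; S1 reads c2=-1/32 → after 1×micro: -7373/32; S2 reads c2=-1/32 → after 1×micro: 1/64 ⇒ (c0=0, c1=-7373/32, c2=1/64)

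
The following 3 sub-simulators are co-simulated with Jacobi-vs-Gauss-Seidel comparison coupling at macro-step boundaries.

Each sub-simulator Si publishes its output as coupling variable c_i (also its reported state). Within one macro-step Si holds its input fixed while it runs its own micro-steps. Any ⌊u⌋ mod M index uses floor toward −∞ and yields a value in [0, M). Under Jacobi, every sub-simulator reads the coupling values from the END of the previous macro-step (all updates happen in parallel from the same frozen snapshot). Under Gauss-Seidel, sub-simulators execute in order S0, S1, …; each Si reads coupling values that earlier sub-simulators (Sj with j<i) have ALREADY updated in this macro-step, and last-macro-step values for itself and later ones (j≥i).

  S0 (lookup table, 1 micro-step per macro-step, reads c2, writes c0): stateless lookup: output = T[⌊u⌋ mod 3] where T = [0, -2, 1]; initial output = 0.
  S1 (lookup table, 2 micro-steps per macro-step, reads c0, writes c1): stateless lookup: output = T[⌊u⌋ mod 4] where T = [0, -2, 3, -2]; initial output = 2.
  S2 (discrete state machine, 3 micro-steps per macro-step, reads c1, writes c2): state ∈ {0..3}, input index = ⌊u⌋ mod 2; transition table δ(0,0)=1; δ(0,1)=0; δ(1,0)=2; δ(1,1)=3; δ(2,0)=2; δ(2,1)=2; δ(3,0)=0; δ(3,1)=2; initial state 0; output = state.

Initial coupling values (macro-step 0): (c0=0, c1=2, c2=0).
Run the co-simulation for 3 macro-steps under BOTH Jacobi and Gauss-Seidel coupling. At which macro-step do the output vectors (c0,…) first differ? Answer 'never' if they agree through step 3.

first divergence at macro-step: 2

[Jacobi] macro 1: S0 reads c2=0 → after 1×micro: 0; S1 reads c0=0 → after 2×micro: 0; S2 reads c1=2 → after 3×micro: 2 ⇒ (c0=0, c1=0, c2=2)
[Jacobi] macro 2: S0 reads c2=2 → after 1×micro: 1; S1 reads c0=0 → after 2×micro: 0; S2 reads c1=0 → after 3×micro: 2 ⇒ (c0=1, c1=0, c2=2)
[Jacobi] macro 3: S0 reads c2=2 → after 1×micro: 1; S1 reads c0=1 → after 2×micro: -2; S2 reads c1=0 → after 3×micro: 2 ⇒ (c0=1, c1=-2, c2=2)
[Gauss-Seidel] macro 1: S0 reads c2=0 → after 1×micro: 0; S1 reads c0=0 → after 2×micro: 0; S2 reads c1=0 → after 3×micro: 2 ⇒ (c0=0, c1=0, c2=2)
[Gauss-Seidel] macro 2: S0 reads c2=2 → after 1×micro: 1; S1 reads c0=1 → after 2×micro: -2; S2 reads c1=-2 → after 3×micro: 2 ⇒ (c0=1, c1=-2, c2=2)
[Gauss-Seidel] macro 3: S0 reads c2=2 → after 1×micro: 1; S1 reads c0=1 → after 2×micro: -2; S2 reads c1=-2 → after 3×micro: 2 ⇒ (c0=1, c1=-2, c2=2)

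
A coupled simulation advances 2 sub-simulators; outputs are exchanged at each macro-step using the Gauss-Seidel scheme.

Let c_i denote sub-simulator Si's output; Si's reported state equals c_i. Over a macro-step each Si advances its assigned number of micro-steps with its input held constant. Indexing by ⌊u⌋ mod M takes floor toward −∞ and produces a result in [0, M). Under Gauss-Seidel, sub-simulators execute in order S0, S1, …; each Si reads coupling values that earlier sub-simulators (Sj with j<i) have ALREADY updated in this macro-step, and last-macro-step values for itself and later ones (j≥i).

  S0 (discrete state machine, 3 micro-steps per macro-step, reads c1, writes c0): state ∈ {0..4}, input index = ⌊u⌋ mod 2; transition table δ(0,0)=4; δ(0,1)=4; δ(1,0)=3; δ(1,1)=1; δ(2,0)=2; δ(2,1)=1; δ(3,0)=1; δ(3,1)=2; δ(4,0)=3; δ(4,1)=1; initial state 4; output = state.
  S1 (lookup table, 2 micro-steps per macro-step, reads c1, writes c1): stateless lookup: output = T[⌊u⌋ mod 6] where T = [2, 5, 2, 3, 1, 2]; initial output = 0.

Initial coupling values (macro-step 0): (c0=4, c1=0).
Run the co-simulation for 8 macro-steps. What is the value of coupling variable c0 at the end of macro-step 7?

macro 1: S0 reads c1=0 → after 3×micro: 3; S1 reads c1=0 → after 2×micro: 2 ⇒ (c0=3, c1=2)
macro 2: S0 reads c1=2 → after 3×micro: 1; S1 reads c1=2 → after 2×micro: 2 ⇒ (c0=1, c1=2)
macro 3: S0 reads c1=2 → after 3×micro: 3; S1 reads c1=2 → after 2×micro: 2 ⇒ (c0=3, c1=2)
macro 4: S0 reads c1=2 → after 3×micro: 1; S1 reads c1=2 → after 2×micro: 2 ⇒ (c0=1, c1=2)
macro 5: S0 reads c1=2 → after 3×micro: 3; S1 reads c1=2 → after 2×micro: 2 ⇒ (c0=3, c1=2)
macro 6: S0 reads c1=2 → after 3×micro: 1; S1 reads c1=2 → after 2×micro: 2 ⇒ (c0=1, c1=2)
macro 7: S0 reads c1=2 → after 3×micro: 3; S1 reads c1=2 → after 2×micro: 2 ⇒ (c0=3, c1=2)
macro 8: S0 reads c1=2 → after 3×micro: 1; S1 reads c1=2 → after 2×micro: 2 ⇒ (c0=1, c1=2)

c0 at macro-step 7 = 3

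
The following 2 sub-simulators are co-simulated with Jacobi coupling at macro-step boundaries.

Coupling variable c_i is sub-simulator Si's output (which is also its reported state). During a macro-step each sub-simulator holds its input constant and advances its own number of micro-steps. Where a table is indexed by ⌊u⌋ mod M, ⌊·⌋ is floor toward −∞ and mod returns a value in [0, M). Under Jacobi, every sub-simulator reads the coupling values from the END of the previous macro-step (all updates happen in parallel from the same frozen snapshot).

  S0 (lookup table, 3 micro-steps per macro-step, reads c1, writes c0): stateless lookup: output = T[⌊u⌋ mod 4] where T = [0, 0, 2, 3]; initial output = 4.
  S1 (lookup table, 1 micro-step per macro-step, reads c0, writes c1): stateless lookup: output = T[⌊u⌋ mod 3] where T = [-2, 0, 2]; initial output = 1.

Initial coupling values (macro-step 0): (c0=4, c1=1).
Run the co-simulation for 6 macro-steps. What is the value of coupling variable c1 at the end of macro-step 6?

macro 1: S0 reads c1=1 → after 3×micro: 0; S1 reads c0=4 → after 1×micro: 0 ⇒ (c0=0, c1=0)
macro 2: S0 reads c1=0 → after 3×micro: 0; S1 reads c0=0 → after 1×micro: -2 ⇒ (c0=0, c1=-2)
macro 3: S0 reads c1=-2 → after 3×micro: 2; S1 reads c0=0 → after 1×micro: -2 ⇒ (c0=2, c1=-2)
macro 4: S0 reads c1=-2 → after 3×micro: 2; S1 reads c0=2 → after 1×micro: 2 ⇒ (c0=2, c1=2)
macro 5: S0 reads c1=2 → after 3×micro: 2; S1 reads c0=2 → after 1×micro: 2 ⇒ (c0=2, c1=2)
macro 6: S0 reads c1=2 → after 3×micro: 2; S1 reads c0=2 → after 1×micro: 2 ⇒ (c0=2, c1=2)

c1 at macro-step 6 = 2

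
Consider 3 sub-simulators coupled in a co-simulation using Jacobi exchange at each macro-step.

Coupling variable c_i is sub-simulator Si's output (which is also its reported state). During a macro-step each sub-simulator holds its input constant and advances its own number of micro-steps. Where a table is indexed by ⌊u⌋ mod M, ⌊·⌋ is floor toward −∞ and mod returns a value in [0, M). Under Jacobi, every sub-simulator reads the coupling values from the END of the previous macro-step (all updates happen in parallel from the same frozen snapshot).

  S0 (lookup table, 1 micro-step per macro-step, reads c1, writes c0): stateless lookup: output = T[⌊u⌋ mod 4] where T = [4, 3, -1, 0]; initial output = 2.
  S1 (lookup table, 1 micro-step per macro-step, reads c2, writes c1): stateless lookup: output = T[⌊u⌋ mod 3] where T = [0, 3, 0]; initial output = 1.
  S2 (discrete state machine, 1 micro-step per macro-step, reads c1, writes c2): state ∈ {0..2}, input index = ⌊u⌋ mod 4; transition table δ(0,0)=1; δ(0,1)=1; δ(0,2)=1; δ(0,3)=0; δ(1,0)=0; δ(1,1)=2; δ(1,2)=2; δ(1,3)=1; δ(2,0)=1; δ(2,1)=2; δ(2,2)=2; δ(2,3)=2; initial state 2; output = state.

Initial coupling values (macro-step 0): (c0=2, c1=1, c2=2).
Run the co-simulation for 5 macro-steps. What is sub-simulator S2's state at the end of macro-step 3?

macro 1: S0 reads c1=1 → after 1×micro: 3; S1 reads c2=2 → after 1×micro: 0; S2 reads c1=1 → after 1×micro: 2 ⇒ (c0=3, c1=0, c2=2)
macro 2: S0 reads c1=0 → after 1×micro: 4; S1 reads c2=2 → after 1×micro: 0; S2 reads c1=0 → after 1×micro: 1 ⇒ (c0=4, c1=0, c2=1)
macro 3: S0 reads c1=0 → after 1×micro: 4; S1 reads c2=1 → after 1×micro: 3; S2 reads c1=0 → after 1×micro: 0 ⇒ (c0=4, c1=3, c2=0)
macro 4: S0 reads c1=3 → after 1×micro: 0; S1 reads c2=0 → after 1×micro: 0; S2 reads c1=3 → after 1×micro: 0 ⇒ (c0=0, c1=0, c2=0)
macro 5: S0 reads c1=0 → after 1×micro: 4; S1 reads c2=0 → after 1×micro: 0; S2 reads c1=0 → after 1×micro: 1 ⇒ (c0=4, c1=0, c2=1)

S2 state at macro-step 3 = 0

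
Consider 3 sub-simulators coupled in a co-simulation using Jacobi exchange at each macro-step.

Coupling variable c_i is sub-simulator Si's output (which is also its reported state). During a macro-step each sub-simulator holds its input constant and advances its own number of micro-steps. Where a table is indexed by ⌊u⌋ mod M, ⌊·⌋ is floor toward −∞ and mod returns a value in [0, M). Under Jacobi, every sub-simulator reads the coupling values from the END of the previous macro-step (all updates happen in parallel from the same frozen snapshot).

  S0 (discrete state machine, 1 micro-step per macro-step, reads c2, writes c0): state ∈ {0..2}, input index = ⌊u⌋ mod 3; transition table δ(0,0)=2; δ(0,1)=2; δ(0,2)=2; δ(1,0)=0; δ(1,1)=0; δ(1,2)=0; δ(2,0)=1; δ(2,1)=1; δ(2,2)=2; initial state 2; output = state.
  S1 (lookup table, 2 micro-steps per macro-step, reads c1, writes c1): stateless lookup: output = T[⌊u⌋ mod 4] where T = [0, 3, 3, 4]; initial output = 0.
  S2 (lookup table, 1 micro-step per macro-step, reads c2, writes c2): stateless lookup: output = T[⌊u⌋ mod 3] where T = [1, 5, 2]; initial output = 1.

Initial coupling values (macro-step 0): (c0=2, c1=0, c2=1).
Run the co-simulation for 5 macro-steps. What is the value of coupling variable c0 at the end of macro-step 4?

c0 at macro-step 4 = 2

macro 1: S0 reads c2=1 → after 1×micro: 1; S1 reads c1=0 → after 2×micro: 0; S2 reads c2=1 → after 1×micro: 5 ⇒ (c0=1, c1=0, c2=5)
macro 2: S0 reads c2=5 → after 1×micro: 0; S1 reads c1=0 → after 2×micro: 0; S2 reads c2=5 → after 1×micro: 2 ⇒ (c0=0, c1=0, c2=2)
macro 3: S0 reads c2=2 → after 1×micro: 2; S1 reads c1=0 → after 2×micro: 0; S2 reads c2=2 → after 1×micro: 2 ⇒ (c0=2, c1=0, c2=2)
macro 4: S0 reads c2=2 → after 1×micro: 2; S1 reads c1=0 → after 2×micro: 0; S2 reads c2=2 → after 1×micro: 2 ⇒ (c0=2, c1=0, c2=2)
macro 5: S0 reads c2=2 → after 1×micro: 2; S1 reads c1=0 → after 2×micro: 0; S2 reads c2=2 → after 1×micro: 2 ⇒ (c0=2, c1=0, c2=2)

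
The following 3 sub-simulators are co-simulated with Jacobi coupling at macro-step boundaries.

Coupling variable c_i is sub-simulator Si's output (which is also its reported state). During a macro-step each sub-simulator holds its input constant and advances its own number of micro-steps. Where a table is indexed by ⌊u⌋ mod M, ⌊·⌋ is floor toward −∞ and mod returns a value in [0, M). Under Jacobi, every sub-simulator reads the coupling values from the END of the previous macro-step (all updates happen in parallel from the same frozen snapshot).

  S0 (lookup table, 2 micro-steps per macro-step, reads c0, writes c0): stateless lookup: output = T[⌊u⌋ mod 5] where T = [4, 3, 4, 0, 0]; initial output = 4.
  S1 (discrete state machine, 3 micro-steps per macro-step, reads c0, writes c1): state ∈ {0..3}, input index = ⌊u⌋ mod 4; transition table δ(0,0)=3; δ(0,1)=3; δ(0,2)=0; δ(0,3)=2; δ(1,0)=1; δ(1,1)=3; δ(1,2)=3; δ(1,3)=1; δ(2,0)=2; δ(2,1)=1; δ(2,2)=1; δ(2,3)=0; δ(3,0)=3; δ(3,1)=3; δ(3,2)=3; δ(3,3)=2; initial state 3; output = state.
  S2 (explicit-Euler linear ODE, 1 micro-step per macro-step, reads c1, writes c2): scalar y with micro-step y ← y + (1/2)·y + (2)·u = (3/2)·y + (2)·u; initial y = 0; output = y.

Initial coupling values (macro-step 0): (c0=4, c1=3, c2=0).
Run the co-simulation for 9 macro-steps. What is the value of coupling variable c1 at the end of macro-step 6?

c1 at macro-step 6 = 3

macro 1: S0 reads c0=4 → after 2×micro: 0; S1 reads c0=4 → after 3×micro: 3; S2 reads c1=3 → after 1×micro: 6 ⇒ (c0=0, c1=3, c2=6)
macro 2: S0 reads c0=0 → after 2×micro: 4; S1 reads c0=0 → after 3×micro: 3; S2 reads c1=3 → after 1×micro: 15 ⇒ (c0=4, c1=3, c2=15)
macro 3: S0 reads c0=4 → after 2×micro: 0; S1 reads c0=4 → after 3×micro: 3; S2 reads c1=3 → after 1×micro: 57/2 ⇒ (c0=0, c1=3, c2=57/2)
macro 4: S0 reads c0=0 → after 2×micro: 4; S1 reads c0=0 → after 3×micro: 3; S2 reads c1=3 → after 1×micro: 195/4 ⇒ (c0=4, c1=3, c2=195/4)
macro 5: S0 reads c0=4 → after 2×micro: 0; S1 reads c0=4 → after 3×micro: 3; S2 reads c1=3 → after 1×micro: 633/8 ⇒ (c0=0, c1=3, c2=633/8)
macro 6: S0 reads c0=0 → after 2×micro: 4; S1 reads c0=0 → after 3×micro: 3; S2 reads c1=3 → after 1×micro: 1995/16 ⇒ (c0=4, c1=3, c2=1995/16)
macro 7: S0 reads c0=4 → after 2×micro: 0; S1 reads c0=4 → after 3×micro: 3; S2 reads c1=3 → after 1×micro: 6177/32 ⇒ (c0=0, c1=3, c2=6177/32)
macro 8: S0 reads c0=0 → after 2×micro: 4; S1 reads c0=0 → after 3×micro: 3; S2 reads c1=3 → after 1×micro: 18915/64 ⇒ (c0=4, c1=3, c2=18915/64)
macro 9: S0 reads c0=4 → after 2×micro: 0; S1 reads c0=4 → after 3×micro: 3; S2 reads c1=3 → after 1×micro: 57513/128 ⇒ (c0=0, c1=3, c2=57513/128)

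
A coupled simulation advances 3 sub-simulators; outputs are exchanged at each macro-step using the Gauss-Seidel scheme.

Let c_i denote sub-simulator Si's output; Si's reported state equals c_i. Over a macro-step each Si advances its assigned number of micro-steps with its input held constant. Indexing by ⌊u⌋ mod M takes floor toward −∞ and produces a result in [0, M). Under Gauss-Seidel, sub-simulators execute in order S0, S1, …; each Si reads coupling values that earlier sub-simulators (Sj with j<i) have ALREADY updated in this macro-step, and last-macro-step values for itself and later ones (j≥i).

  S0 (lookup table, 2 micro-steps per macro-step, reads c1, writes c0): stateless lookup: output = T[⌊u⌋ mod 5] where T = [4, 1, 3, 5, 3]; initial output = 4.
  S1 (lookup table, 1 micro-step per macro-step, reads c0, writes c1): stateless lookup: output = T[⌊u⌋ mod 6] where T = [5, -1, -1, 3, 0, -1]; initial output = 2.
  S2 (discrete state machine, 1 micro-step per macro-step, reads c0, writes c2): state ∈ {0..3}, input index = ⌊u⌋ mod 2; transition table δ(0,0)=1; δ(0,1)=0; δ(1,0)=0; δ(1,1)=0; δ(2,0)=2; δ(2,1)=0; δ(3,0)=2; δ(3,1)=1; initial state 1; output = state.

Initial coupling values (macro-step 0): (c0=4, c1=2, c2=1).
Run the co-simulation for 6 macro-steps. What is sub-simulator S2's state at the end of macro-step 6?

S2 state at macro-step 6 = 0

macro 1: S0 reads c1=2 → after 2×micro: 3; S1 reads c0=3 → after 1×micro: 3; S2 reads c0=3 → after 1×micro: 0 ⇒ (c0=3, c1=3, c2=0)
macro 2: S0 reads c1=3 → after 2×micro: 5; S1 reads c0=5 → after 1×micro: -1; S2 reads c0=5 → after 1×micro: 0 ⇒ (c0=5, c1=-1, c2=0)
macro 3: S0 reads c1=-1 → after 2×micro: 3; S1 reads c0=3 → after 1×micro: 3; S2 reads c0=3 → after 1×micro: 0 ⇒ (c0=3, c1=3, c2=0)
macro 4: S0 reads c1=3 → after 2×micro: 5; S1 reads c0=5 → after 1×micro: -1; S2 reads c0=5 → after 1×micro: 0 ⇒ (c0=5, c1=-1, c2=0)
macro 5: S0 reads c1=-1 → after 2×micro: 3; S1 reads c0=3 → after 1×micro: 3; S2 reads c0=3 → after 1×micro: 0 ⇒ (c0=3, c1=3, c2=0)
macro 6: S0 reads c1=3 → after 2×micro: 5; S1 reads c0=5 → after 1×micro: -1; S2 reads c0=5 → after 1×micro: 0 ⇒ (c0=5, c1=-1, c2=0)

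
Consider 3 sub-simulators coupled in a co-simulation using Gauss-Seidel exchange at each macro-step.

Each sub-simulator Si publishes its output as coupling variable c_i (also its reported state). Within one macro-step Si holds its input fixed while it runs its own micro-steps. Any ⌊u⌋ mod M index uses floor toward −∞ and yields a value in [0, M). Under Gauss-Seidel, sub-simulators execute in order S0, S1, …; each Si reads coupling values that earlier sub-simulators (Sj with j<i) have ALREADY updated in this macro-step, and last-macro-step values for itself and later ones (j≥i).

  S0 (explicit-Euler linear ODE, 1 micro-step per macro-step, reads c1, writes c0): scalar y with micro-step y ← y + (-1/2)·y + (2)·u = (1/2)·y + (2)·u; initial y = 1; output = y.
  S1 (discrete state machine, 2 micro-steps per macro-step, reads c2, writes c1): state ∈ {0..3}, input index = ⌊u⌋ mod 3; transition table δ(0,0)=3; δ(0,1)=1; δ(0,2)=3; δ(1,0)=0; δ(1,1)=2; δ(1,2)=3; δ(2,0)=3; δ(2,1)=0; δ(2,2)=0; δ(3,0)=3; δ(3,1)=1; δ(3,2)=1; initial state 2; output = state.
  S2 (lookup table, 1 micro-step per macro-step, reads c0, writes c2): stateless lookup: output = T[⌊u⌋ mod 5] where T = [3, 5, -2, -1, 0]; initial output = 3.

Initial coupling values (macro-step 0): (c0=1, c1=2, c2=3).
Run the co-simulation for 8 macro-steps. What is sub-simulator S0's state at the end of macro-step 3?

S0 state at macro-step 3 = 81/8

macro 1: S0 reads c1=2 → after 1×micro: 9/2; S1 reads c2=3 → after 2×micro: 3; S2 reads c0=9/2 → after 1×micro: 0 ⇒ (c0=9/2, c1=3, c2=0)
macro 2: S0 reads c1=3 → after 1×micro: 33/4; S1 reads c2=0 → after 2×micro: 3; S2 reads c0=33/4 → after 1×micro: -1 ⇒ (c0=33/4, c1=3, c2=-1)
macro 3: S0 reads c1=3 → after 1×micro: 81/8; S1 reads c2=-1 → after 2×micro: 3; S2 reads c0=81/8 → after 1×micro: 3 ⇒ (c0=81/8, c1=3, c2=3)
macro 4: S0 reads c1=3 → after 1×micro: 177/16; S1 reads c2=3 → after 2×micro: 3; S2 reads c0=177/16 → after 1×micro: 5 ⇒ (c0=177/16, c1=3, c2=5)
macro 5: S0 reads c1=3 → after 1×micro: 369/32; S1 reads c2=5 → after 2×micro: 3; S2 reads c0=369/32 → after 1×micro: 5 ⇒ (c0=369/32, c1=3, c2=5)
macro 6: S0 reads c1=3 → after 1×micro: 753/64; S1 reads c2=5 → after 2×micro: 3; S2 reads c0=753/64 → after 1×micro: 5 ⇒ (c0=753/64, c1=3, c2=5)
macro 7: S0 reads c1=3 → after 1×micro: 1521/128; S1 reads c2=5 → after 2×micro: 3; S2 reads c0=1521/128 → after 1×micro: 5 ⇒ (c0=1521/128, c1=3, c2=5)
macro 8: S0 reads c1=3 → after 1×micro: 3057/256; S1 reads c2=5 → after 2×micro: 3; S2 reads c0=3057/256 → after 1×micro: 5 ⇒ (c0=3057/256, c1=3, c2=5)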